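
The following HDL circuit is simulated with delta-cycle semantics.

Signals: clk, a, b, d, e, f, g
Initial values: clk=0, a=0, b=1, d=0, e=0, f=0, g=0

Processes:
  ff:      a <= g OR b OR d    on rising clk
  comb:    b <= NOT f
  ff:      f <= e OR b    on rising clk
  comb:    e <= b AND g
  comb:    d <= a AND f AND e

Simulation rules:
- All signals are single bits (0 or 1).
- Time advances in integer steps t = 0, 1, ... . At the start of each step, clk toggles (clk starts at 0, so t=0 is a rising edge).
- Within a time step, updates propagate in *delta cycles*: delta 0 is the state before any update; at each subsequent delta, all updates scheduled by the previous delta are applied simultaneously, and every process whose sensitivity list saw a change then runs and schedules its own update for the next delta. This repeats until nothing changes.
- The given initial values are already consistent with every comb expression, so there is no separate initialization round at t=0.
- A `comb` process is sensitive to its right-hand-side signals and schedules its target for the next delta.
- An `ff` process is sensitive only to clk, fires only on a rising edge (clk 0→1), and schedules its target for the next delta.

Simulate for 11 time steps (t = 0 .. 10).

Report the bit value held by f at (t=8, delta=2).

1

[bits: f,g,d,a,b,clk,e]
t=0: Δ0=0000100 Δ1=0000110 Δ2=1001110 Δ3=1001010 | 3Δ
t=1: Δ0=1001010 Δ1=1001000 | 1Δ
t=2: Δ0=1001000 Δ1=1001010 Δ2=0000010 Δ3=0000110 | 3Δ
t=3: Δ0=0000110 Δ1=0000100 | 1Δ
t=4: Δ0=0000100 Δ1=0000110 Δ2=1001110 Δ3=1001010 | 3Δ
t=5: Δ0=1001010 Δ1=1001000 | 1Δ
t=6: Δ0=1001000 Δ1=1001010 Δ2=0000010 Δ3=0000110 | 3Δ
t=7: Δ0=0000110 Δ1=0000100 | 1Δ
t=8: Δ0=0000100 Δ1=0000110 Δ2=1001110 Δ3=1001010 | 3Δ
t=9: Δ0=1001010 Δ1=1001000 | 1Δ
t=10: Δ0=1001000 Δ1=1001010 Δ2=0000010 Δ3=0000110 | 3Δ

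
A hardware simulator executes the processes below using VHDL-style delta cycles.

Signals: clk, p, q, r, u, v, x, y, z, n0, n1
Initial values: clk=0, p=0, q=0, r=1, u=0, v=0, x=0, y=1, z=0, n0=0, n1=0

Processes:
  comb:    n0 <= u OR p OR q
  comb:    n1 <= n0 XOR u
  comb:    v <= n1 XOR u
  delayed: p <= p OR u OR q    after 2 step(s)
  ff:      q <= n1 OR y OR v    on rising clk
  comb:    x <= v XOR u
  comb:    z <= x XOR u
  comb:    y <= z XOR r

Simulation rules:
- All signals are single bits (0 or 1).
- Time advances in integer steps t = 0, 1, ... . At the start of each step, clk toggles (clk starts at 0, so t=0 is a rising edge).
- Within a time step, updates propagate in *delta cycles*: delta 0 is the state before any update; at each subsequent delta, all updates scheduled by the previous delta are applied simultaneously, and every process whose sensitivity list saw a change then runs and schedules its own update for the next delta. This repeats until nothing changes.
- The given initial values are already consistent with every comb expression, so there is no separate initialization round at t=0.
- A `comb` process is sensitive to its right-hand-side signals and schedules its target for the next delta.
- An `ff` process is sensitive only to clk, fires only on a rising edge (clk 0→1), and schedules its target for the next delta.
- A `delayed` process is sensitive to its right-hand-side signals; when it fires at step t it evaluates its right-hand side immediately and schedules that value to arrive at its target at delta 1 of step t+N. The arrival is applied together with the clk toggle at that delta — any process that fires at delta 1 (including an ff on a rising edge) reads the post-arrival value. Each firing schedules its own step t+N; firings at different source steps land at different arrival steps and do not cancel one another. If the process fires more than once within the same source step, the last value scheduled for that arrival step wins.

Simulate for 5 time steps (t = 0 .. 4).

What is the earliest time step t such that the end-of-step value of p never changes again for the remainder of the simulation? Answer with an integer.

2

[bits: n0,p,q,x,n1,u,v,clk,r,y,z]
t=0: Δ0=00000000110 Δ1=00000001110 Δ2=00100001110 Δ3=10100001110 Δ4=10101001110 Δ5=10101011110 Δ6=10111011110 Δ7=10111011111 Δ8=10111011101 | 8Δ
t=1: Δ0=10111011101 Δ1=10111010101 | 1Δ
t=2: Δ0=10111010101 Δ1=11111011101 | 1Δ
t=3: Δ0=11111011101 Δ1=11111010101 | 1Δ
t=4: Δ0=11111010101 Δ1=11111011101 | 1Δ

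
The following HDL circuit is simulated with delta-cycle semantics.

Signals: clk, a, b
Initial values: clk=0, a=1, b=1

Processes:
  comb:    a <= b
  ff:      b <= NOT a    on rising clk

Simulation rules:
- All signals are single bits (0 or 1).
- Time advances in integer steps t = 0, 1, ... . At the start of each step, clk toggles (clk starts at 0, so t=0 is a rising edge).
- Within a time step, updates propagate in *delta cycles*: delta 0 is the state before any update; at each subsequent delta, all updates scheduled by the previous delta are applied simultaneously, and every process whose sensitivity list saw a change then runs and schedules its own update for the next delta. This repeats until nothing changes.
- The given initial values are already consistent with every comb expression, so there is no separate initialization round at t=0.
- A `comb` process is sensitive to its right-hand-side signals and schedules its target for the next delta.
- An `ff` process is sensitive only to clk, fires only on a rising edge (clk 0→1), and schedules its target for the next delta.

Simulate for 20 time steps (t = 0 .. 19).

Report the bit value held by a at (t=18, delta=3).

1

[bits: clk,b,a]
t=0: Δ0=011 Δ1=111 Δ2=101 Δ3=100 | 3Δ
t=1: Δ0=100 Δ1=000 | 1Δ
t=2: Δ0=000 Δ1=100 Δ2=110 Δ3=111 | 3Δ
t=3: Δ0=111 Δ1=011 | 1Δ
t=4: Δ0=011 Δ1=111 Δ2=101 Δ3=100 | 3Δ
t=5: Δ0=100 Δ1=000 | 1Δ
t=6: Δ0=000 Δ1=100 Δ2=110 Δ3=111 | 3Δ
t=7: Δ0=111 Δ1=011 | 1Δ
t=8: Δ0=011 Δ1=111 Δ2=101 Δ3=100 | 3Δ
t=9: Δ0=100 Δ1=000 | 1Δ
t=10: Δ0=000 Δ1=100 Δ2=110 Δ3=111 | 3Δ
t=11: Δ0=111 Δ1=011 | 1Δ
t=12: Δ0=011 Δ1=111 Δ2=101 Δ3=100 | 3Δ
t=13: Δ0=100 Δ1=000 | 1Δ
t=14: Δ0=000 Δ1=100 Δ2=110 Δ3=111 | 3Δ
t=15: Δ0=111 Δ1=011 | 1Δ
t=16: Δ0=011 Δ1=111 Δ2=101 Δ3=100 | 3Δ
t=17: Δ0=100 Δ1=000 | 1Δ
t=18: Δ0=000 Δ1=100 Δ2=110 Δ3=111 | 3Δ
t=19: Δ0=111 Δ1=011 | 1Δ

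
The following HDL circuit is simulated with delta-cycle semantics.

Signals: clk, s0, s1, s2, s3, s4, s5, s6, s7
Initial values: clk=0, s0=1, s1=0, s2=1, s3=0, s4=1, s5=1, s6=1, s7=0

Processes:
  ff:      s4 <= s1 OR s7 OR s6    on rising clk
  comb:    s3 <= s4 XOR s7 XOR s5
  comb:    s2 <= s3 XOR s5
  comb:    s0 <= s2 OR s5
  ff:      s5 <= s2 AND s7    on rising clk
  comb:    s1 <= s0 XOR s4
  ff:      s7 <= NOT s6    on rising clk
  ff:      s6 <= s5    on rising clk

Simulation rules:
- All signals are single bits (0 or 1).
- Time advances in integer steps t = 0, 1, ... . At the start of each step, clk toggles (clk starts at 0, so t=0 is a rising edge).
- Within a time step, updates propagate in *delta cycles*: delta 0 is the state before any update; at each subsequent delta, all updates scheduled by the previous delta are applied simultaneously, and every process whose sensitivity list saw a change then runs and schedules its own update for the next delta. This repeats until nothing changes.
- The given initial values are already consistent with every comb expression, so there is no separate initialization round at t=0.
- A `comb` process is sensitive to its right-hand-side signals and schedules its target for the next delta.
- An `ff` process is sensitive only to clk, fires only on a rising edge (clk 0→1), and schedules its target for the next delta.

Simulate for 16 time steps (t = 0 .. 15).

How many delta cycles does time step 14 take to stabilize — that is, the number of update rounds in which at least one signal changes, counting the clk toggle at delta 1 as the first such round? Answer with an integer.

t=0 Δ0: s6=1 s4=1 s7=0 s2=1 s0=1 s5=1 clk=0 s1=0 s3=0
  Δ1: clk:0→1
  Δ2: s5:1→0
  Δ3: s2:1→0, s3:0→1
  Δ4: s2:0→1, s0:1→0
  Δ5: s0:0→1, s1:0→1
  Δ6: s1:1→0
  (6Δ to stable)
t=1 Δ0: s6=1 s4=1 s7=0 s2=1 s0=1 s5=0 clk=1 s1=0 s3=1
  Δ1: clk:1→0
  (1Δ to stable)
t=2 Δ0: s6=1 s4=1 s7=0 s2=1 s0=1 s5=0 clk=0 s1=0 s3=1
  Δ1: clk:0→1
  Δ2: s6:1→0
  (2Δ to stable)
t=3 Δ0: s6=0 s4=1 s7=0 s2=1 s0=1 s5=0 clk=1 s1=0 s3=1
  Δ1: clk:1→0
  (1Δ to stable)
t=4 Δ0: s6=0 s4=1 s7=0 s2=1 s0=1 s5=0 clk=0 s1=0 s3=1
  Δ1: clk:0→1
  Δ2: s4:1→0, s7:0→1
  Δ3: s1:0→1
  (3Δ to stable)
t=5 Δ0: s6=0 s4=0 s7=1 s2=1 s0=1 s5=0 clk=1 s1=1 s3=1
  Δ1: clk:1→0
  (1Δ to stable)
t=6 Δ0: s6=0 s4=0 s7=1 s2=1 s0=1 s5=0 clk=0 s1=1 s3=1
  Δ1: clk:0→1
  Δ2: s4:0→1, s5:0→1
  Δ3: s2:1→0, s1:1→0
  (3Δ to stable)
t=7 Δ0: s6=0 s4=1 s7=1 s2=0 s0=1 s5=1 clk=1 s1=0 s3=1
  Δ1: clk:1→0
  (1Δ to stable)
t=8 Δ0: s6=0 s4=1 s7=1 s2=0 s0=1 s5=1 clk=0 s1=0 s3=1
  Δ1: clk:0→1
  Δ2: s6:0→1, s5:1→0
  Δ3: s2:0→1, s0:1→0, s3:1→0
  Δ4: s2:1→0, s0:0→1, s1:0→1
  Δ5: s0:1→0, s1:1→0
  Δ6: s1:0→1
  (6Δ to stable)
t=9 Δ0: s6=1 s4=1 s7=1 s2=0 s0=0 s5=0 clk=1 s1=1 s3=0
  Δ1: clk:1→0
  (1Δ to stable)
t=10 Δ0: s6=1 s4=1 s7=1 s2=0 s0=0 s5=0 clk=0 s1=1 s3=0
  Δ1: clk:0→1
  Δ2: s6:1→0, s7:1→0
  Δ3: s3:0→1
  Δ4: s2:0→1
  Δ5: s0:0→1
  Δ6: s1:1→0
  (6Δ to stable)
t=11 Δ0: s6=0 s4=1 s7=0 s2=1 s0=1 s5=0 clk=1 s1=0 s3=1
  Δ1: clk:1→0
  (1Δ to stable)
t=12 Δ0: s6=0 s4=1 s7=0 s2=1 s0=1 s5=0 clk=0 s1=0 s3=1
  Δ1: clk:0→1
  Δ2: s4:1→0, s7:0→1
  Δ3: s1:0→1
  (3Δ to stable)
t=13 Δ0: s6=0 s4=0 s7=1 s2=1 s0=1 s5=0 clk=1 s1=1 s3=1
  Δ1: clk:1→0
  (1Δ to stable)
t=14 Δ0: s6=0 s4=0 s7=1 s2=1 s0=1 s5=0 clk=0 s1=1 s3=1
  Δ1: clk:0→1
  Δ2: s4:0→1, s5:0→1
  Δ3: s2:1→0, s1:1→0
  (3Δ to stable)
t=15 Δ0: s6=0 s4=1 s7=1 s2=0 s0=1 s5=1 clk=1 s1=0 s3=1
  Δ1: clk:1→0
  (1Δ to stable)

3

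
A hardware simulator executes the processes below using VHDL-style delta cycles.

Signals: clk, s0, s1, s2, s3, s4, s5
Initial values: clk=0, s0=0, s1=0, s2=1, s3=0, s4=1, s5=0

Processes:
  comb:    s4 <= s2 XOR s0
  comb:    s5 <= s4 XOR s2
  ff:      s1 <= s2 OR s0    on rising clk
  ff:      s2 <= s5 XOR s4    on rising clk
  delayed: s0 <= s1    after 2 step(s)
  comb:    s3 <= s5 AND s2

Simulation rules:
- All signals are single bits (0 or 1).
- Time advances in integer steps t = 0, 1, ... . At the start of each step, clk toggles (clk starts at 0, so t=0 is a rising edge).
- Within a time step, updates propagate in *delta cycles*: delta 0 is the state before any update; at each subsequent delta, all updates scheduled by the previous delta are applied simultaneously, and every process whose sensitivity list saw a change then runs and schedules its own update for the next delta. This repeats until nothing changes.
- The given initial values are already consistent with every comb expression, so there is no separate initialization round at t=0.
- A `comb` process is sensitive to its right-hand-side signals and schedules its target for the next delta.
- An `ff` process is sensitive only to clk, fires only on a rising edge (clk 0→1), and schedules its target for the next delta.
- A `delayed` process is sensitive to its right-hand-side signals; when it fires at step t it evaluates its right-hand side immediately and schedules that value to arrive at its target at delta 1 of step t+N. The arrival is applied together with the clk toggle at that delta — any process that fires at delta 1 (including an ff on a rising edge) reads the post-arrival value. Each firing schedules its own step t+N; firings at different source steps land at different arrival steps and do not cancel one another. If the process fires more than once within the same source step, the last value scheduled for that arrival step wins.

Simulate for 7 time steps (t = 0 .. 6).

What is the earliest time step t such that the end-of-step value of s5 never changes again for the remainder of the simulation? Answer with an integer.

[bits: clk,s1,s0,s3,s4,s5,s2]
t=0: Δ0=0000101 Δ1=1000101 Δ2=1100101 | 2Δ
t=1: Δ0=1100101 Δ1=0100101 | 1Δ
t=2: Δ0=0100101 Δ1=1110101 Δ2=1110001 Δ3=1110011 Δ4=1111011 | 4Δ
t=3: Δ0=1111011 Δ1=0111011 | 1Δ
t=4: Δ0=0111011 Δ1=1111011 | 1Δ
t=5: Δ0=1111011 Δ1=0111011 | 1Δ
t=6: Δ0=0111011 Δ1=1111011 | 1Δ

2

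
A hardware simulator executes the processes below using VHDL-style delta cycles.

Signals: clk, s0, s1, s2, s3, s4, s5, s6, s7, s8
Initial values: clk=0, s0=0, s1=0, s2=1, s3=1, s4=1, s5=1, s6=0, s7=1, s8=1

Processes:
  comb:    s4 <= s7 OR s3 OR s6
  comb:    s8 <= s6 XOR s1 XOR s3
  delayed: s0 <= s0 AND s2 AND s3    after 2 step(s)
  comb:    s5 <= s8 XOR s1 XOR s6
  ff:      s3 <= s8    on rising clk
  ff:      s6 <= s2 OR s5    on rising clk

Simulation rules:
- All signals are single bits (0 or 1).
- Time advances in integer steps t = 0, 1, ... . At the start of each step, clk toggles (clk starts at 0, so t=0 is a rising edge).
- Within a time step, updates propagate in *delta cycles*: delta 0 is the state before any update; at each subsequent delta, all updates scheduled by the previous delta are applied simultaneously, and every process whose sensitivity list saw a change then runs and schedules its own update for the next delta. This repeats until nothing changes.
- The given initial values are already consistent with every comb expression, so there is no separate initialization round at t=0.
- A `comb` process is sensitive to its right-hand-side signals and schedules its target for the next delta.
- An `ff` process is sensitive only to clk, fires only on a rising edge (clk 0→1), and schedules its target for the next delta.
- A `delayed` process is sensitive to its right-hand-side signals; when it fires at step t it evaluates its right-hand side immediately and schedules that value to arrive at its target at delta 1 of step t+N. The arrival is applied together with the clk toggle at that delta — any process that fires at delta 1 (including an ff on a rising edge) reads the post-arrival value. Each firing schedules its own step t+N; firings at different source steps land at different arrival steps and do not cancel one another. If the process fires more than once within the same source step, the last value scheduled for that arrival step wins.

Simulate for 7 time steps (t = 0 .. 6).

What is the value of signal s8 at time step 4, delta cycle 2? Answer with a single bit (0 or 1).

1

t0.Δ0 s1=0 s0=0 s7=1 s8=1 s2=1 s6=0 s3=1 clk=0 s4=1 s5=1
t0.Δ1 s1=0 s0=0 s7=1 s8=1 s2=1 s6=0 s3=1 clk=1 s4=1 s5=1
t0.Δ2 s1=0 s0=0 s7=1 s8=1 s2=1 s6=1 s3=1 clk=1 s4=1 s5=1
t0.Δ3 s1=0 s0=0 s7=1 s8=0 s2=1 s6=1 s3=1 clk=1 s4=1 s5=0
t0.Δ4 s1=0 s0=0 s7=1 s8=0 s2=1 s6=1 s3=1 clk=1 s4=1 s5=1
t1.Δ0 s1=0 s0=0 s7=1 s8=0 s2=1 s6=1 s3=1 clk=1 s4=1 s5=1
t1.Δ1 s1=0 s0=0 s7=1 s8=0 s2=1 s6=1 s3=1 clk=0 s4=1 s5=1
t2.Δ0 s1=0 s0=0 s7=1 s8=0 s2=1 s6=1 s3=1 clk=0 s4=1 s5=1
t2.Δ1 s1=0 s0=0 s7=1 s8=0 s2=1 s6=1 s3=1 clk=1 s4=1 s5=1
t2.Δ2 s1=0 s0=0 s7=1 s8=0 s2=1 s6=1 s3=0 clk=1 s4=1 s5=1
t2.Δ3 s1=0 s0=0 s7=1 s8=1 s2=1 s6=1 s3=0 clk=1 s4=1 s5=1
t2.Δ4 s1=0 s0=0 s7=1 s8=1 s2=1 s6=1 s3=0 clk=1 s4=1 s5=0
t3.Δ0 s1=0 s0=0 s7=1 s8=1 s2=1 s6=1 s3=0 clk=1 s4=1 s5=0
t3.Δ1 s1=0 s0=0 s7=1 s8=1 s2=1 s6=1 s3=0 clk=0 s4=1 s5=0
t4.Δ0 s1=0 s0=0 s7=1 s8=1 s2=1 s6=1 s3=0 clk=0 s4=1 s5=0
t4.Δ1 s1=0 s0=0 s7=1 s8=1 s2=1 s6=1 s3=0 clk=1 s4=1 s5=0
t4.Δ2 s1=0 s0=0 s7=1 s8=1 s2=1 s6=1 s3=1 clk=1 s4=1 s5=0
t4.Δ3 s1=0 s0=0 s7=1 s8=0 s2=1 s6=1 s3=1 clk=1 s4=1 s5=0
t4.Δ4 s1=0 s0=0 s7=1 s8=0 s2=1 s6=1 s3=1 clk=1 s4=1 s5=1
t5.Δ0 s1=0 s0=0 s7=1 s8=0 s2=1 s6=1 s3=1 clk=1 s4=1 s5=1
t5.Δ1 s1=0 s0=0 s7=1 s8=0 s2=1 s6=1 s3=1 clk=0 s4=1 s5=1
t6.Δ0 s1=0 s0=0 s7=1 s8=0 s2=1 s6=1 s3=1 clk=0 s4=1 s5=1
t6.Δ1 s1=0 s0=0 s7=1 s8=0 s2=1 s6=1 s3=1 clk=1 s4=1 s5=1
t6.Δ2 s1=0 s0=0 s7=1 s8=0 s2=1 s6=1 s3=0 clk=1 s4=1 s5=1
t6.Δ3 s1=0 s0=0 s7=1 s8=1 s2=1 s6=1 s3=0 clk=1 s4=1 s5=1
t6.Δ4 s1=0 s0=0 s7=1 s8=1 s2=1 s6=1 s3=0 clk=1 s4=1 s5=0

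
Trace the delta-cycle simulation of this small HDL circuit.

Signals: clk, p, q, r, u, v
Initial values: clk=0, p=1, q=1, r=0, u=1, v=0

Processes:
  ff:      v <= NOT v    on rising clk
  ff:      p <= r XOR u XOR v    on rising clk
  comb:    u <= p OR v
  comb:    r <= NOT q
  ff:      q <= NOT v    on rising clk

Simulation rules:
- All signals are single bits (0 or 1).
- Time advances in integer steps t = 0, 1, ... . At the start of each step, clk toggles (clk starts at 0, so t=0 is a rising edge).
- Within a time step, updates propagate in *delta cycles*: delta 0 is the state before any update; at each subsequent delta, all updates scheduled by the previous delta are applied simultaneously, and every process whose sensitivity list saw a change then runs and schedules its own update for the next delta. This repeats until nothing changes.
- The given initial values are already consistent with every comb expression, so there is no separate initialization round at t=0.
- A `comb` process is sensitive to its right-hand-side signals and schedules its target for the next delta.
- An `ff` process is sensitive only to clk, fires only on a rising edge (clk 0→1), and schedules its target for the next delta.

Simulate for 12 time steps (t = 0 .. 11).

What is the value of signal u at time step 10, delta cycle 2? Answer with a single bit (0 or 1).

1

t=0 Δ0: q=1 u=1 clk=0 p=1 r=0 v=0
  Δ1: clk:0→1
  Δ2: v:0→1
  (2Δ to stable)
t=1 Δ0: q=1 u=1 clk=1 p=1 r=0 v=1
  Δ1: clk:1→0
  (1Δ to stable)
t=2 Δ0: q=1 u=1 clk=0 p=1 r=0 v=1
  Δ1: clk:0→1
  Δ2: q:1→0, p:1→0, v:1→0
  Δ3: u:1→0, r:0→1
  (3Δ to stable)
t=3 Δ0: q=0 u=0 clk=1 p=0 r=1 v=0
  Δ1: clk:1→0
  (1Δ to stable)
t=4 Δ0: q=0 u=0 clk=0 p=0 r=1 v=0
  Δ1: clk:0→1
  Δ2: q:0→1, p:0→1, v:0→1
  Δ3: u:0→1, r:1→0
  (3Δ to stable)
t=5 Δ0: q=1 u=1 clk=1 p=1 r=0 v=1
  Δ1: clk:1→0
  (1Δ to stable)
t=6 Δ0: q=1 u=1 clk=0 p=1 r=0 v=1
  Δ1: clk:0→1
  Δ2: q:1→0, p:1→0, v:1→0
  Δ3: u:1→0, r:0→1
  (3Δ to stable)
t=7 Δ0: q=0 u=0 clk=1 p=0 r=1 v=0
  Δ1: clk:1→0
  (1Δ to stable)
t=8 Δ0: q=0 u=0 clk=0 p=0 r=1 v=0
  Δ1: clk:0→1
  Δ2: q:0→1, p:0→1, v:0→1
  Δ3: u:0→1, r:1→0
  (3Δ to stable)
t=9 Δ0: q=1 u=1 clk=1 p=1 r=0 v=1
  Δ1: clk:1→0
  (1Δ to stable)
t=10 Δ0: q=1 u=1 clk=0 p=1 r=0 v=1
  Δ1: clk:0→1
  Δ2: q:1→0, p:1→0, v:1→0
  Δ3: u:1→0, r:0→1
  (3Δ to stable)
t=11 Δ0: q=0 u=0 clk=1 p=0 r=1 v=0
  Δ1: clk:1→0
  (1Δ to stable)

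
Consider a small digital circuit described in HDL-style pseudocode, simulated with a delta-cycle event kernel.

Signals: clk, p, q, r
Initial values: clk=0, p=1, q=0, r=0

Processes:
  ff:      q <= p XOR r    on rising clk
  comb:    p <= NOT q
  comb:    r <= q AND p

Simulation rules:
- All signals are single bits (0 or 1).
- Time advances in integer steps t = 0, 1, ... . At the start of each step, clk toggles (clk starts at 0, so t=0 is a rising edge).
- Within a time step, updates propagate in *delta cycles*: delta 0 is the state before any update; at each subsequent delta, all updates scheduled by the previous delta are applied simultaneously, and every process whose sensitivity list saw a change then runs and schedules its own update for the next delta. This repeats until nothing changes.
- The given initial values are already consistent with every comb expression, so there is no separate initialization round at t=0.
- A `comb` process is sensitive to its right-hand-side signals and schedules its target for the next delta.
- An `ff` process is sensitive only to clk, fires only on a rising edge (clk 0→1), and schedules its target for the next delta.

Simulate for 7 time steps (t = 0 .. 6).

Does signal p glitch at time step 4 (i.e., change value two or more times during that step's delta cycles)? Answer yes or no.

no

[bits: p,q,r,clk]
t=0: Δ0=1000 Δ1=1001 Δ2=1101 Δ3=0111 Δ4=0101 | 4Δ
t=1: Δ0=0101 Δ1=0100 | 1Δ
t=2: Δ0=0100 Δ1=0101 Δ2=0001 Δ3=1001 | 3Δ
t=3: Δ0=1001 Δ1=1000 | 1Δ
t=4: Δ0=1000 Δ1=1001 Δ2=1101 Δ3=0111 Δ4=0101 | 4Δ
t=5: Δ0=0101 Δ1=0100 | 1Δ
t=6: Δ0=0100 Δ1=0101 Δ2=0001 Δ3=1001 | 3Δ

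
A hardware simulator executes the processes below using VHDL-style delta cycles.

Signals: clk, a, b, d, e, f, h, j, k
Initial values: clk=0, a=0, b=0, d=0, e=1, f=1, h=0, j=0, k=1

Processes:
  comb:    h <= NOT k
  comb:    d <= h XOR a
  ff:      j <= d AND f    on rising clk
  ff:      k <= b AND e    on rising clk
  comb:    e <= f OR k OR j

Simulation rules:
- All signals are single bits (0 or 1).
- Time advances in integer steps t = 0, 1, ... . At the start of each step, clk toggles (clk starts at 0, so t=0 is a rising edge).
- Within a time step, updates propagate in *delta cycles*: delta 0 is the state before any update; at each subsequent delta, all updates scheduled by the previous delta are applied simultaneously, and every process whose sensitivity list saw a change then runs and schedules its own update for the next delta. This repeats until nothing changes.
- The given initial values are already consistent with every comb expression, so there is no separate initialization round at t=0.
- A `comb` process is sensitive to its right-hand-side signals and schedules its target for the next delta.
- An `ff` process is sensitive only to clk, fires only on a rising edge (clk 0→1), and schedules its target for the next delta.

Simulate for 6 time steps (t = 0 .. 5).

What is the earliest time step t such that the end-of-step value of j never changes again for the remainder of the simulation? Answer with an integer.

2

t0.Δ0 k=1 clk=0 f=1 e=1 d=0 j=0 h=0 a=0 b=0
t0.Δ1 k=1 clk=1 f=1 e=1 d=0 j=0 h=0 a=0 b=0
t0.Δ2 k=0 clk=1 f=1 e=1 d=0 j=0 h=0 a=0 b=0
t0.Δ3 k=0 clk=1 f=1 e=1 d=0 j=0 h=1 a=0 b=0
t0.Δ4 k=0 clk=1 f=1 e=1 d=1 j=0 h=1 a=0 b=0
t1.Δ0 k=0 clk=1 f=1 e=1 d=1 j=0 h=1 a=0 b=0
t1.Δ1 k=0 clk=0 f=1 e=1 d=1 j=0 h=1 a=0 b=0
t2.Δ0 k=0 clk=0 f=1 e=1 d=1 j=0 h=1 a=0 b=0
t2.Δ1 k=0 clk=1 f=1 e=1 d=1 j=0 h=1 a=0 b=0
t2.Δ2 k=0 clk=1 f=1 e=1 d=1 j=1 h=1 a=0 b=0
t3.Δ0 k=0 clk=1 f=1 e=1 d=1 j=1 h=1 a=0 b=0
t3.Δ1 k=0 clk=0 f=1 e=1 d=1 j=1 h=1 a=0 b=0
t4.Δ0 k=0 clk=0 f=1 e=1 d=1 j=1 h=1 a=0 b=0
t4.Δ1 k=0 clk=1 f=1 e=1 d=1 j=1 h=1 a=0 b=0
t5.Δ0 k=0 clk=1 f=1 e=1 d=1 j=1 h=1 a=0 b=0
t5.Δ1 k=0 clk=0 f=1 e=1 d=1 j=1 h=1 a=0 b=0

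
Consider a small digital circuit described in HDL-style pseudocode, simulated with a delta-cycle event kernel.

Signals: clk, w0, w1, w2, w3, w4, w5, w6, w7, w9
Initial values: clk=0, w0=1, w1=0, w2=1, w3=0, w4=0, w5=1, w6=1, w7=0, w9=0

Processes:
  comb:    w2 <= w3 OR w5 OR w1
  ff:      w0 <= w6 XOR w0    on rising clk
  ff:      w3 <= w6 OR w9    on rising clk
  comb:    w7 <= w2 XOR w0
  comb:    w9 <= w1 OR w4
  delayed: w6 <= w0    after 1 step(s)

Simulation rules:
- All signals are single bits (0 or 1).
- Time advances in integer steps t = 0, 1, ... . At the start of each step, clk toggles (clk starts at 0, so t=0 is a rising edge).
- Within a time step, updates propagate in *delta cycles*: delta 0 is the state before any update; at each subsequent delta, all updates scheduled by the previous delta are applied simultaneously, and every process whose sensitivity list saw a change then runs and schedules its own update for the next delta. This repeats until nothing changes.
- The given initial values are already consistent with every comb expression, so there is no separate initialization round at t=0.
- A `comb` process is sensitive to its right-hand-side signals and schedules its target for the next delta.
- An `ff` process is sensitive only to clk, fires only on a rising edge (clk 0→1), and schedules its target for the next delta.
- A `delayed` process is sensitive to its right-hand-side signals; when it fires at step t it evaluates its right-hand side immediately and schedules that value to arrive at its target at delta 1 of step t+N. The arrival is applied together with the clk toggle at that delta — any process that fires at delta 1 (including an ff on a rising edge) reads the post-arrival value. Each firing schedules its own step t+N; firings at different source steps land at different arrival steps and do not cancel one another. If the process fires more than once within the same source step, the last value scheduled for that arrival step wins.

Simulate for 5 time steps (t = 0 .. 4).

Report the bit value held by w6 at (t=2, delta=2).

0

t0.Δ0 w0=1 w4=0 clk=0 w3=0 w9=0 w5=1 w2=1 w6=1 w1=0 w7=0
t0.Δ1 w0=1 w4=0 clk=1 w3=0 w9=0 w5=1 w2=1 w6=1 w1=0 w7=0
t0.Δ2 w0=0 w4=0 clk=1 w3=1 w9=0 w5=1 w2=1 w6=1 w1=0 w7=0
t0.Δ3 w0=0 w4=0 clk=1 w3=1 w9=0 w5=1 w2=1 w6=1 w1=0 w7=1
t1.Δ0 w0=0 w4=0 clk=1 w3=1 w9=0 w5=1 w2=1 w6=1 w1=0 w7=1
t1.Δ1 w0=0 w4=0 clk=0 w3=1 w9=0 w5=1 w2=1 w6=0 w1=0 w7=1
t2.Δ0 w0=0 w4=0 clk=0 w3=1 w9=0 w5=1 w2=1 w6=0 w1=0 w7=1
t2.Δ1 w0=0 w4=0 clk=1 w3=1 w9=0 w5=1 w2=1 w6=0 w1=0 w7=1
t2.Δ2 w0=0 w4=0 clk=1 w3=0 w9=0 w5=1 w2=1 w6=0 w1=0 w7=1
t3.Δ0 w0=0 w4=0 clk=1 w3=0 w9=0 w5=1 w2=1 w6=0 w1=0 w7=1
t3.Δ1 w0=0 w4=0 clk=0 w3=0 w9=0 w5=1 w2=1 w6=0 w1=0 w7=1
t4.Δ0 w0=0 w4=0 clk=0 w3=0 w9=0 w5=1 w2=1 w6=0 w1=0 w7=1
t4.Δ1 w0=0 w4=0 clk=1 w3=0 w9=0 w5=1 w2=1 w6=0 w1=0 w7=1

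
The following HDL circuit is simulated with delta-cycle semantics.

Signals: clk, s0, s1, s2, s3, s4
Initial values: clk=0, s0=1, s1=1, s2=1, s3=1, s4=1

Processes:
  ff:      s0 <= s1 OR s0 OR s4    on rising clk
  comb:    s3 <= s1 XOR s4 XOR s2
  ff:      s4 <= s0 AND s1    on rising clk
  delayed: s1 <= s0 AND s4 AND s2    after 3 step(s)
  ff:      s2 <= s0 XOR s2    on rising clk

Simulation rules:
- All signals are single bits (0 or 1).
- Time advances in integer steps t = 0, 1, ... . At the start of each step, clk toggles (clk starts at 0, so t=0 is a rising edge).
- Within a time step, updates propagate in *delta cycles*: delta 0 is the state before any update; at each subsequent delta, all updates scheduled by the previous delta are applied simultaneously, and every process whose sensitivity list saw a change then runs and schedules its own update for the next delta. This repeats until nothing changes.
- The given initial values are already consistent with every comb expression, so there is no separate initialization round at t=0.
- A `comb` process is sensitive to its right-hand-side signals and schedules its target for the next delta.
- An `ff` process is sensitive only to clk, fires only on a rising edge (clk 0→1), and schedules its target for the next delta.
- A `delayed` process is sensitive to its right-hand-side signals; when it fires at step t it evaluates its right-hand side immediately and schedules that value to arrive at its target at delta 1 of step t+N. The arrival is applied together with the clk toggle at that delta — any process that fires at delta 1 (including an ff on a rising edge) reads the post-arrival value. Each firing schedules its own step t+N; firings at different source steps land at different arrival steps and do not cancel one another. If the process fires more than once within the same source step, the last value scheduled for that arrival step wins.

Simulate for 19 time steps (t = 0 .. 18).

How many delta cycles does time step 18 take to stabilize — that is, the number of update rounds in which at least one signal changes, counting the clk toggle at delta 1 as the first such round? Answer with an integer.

2

t0.Δ0 s2=1 s0=1 s3=1 s4=1 s1=1 clk=0
t0.Δ1 s2=1 s0=1 s3=1 s4=1 s1=1 clk=1
t0.Δ2 s2=0 s0=1 s3=1 s4=1 s1=1 clk=1
t0.Δ3 s2=0 s0=1 s3=0 s4=1 s1=1 clk=1
t1.Δ0 s2=0 s0=1 s3=0 s4=1 s1=1 clk=1
t1.Δ1 s2=0 s0=1 s3=0 s4=1 s1=1 clk=0
t2.Δ0 s2=0 s0=1 s3=0 s4=1 s1=1 clk=0
t2.Δ1 s2=0 s0=1 s3=0 s4=1 s1=1 clk=1
t2.Δ2 s2=1 s0=1 s3=0 s4=1 s1=1 clk=1
t2.Δ3 s2=1 s0=1 s3=1 s4=1 s1=1 clk=1
t3.Δ0 s2=1 s0=1 s3=1 s4=1 s1=1 clk=1
t3.Δ1 s2=1 s0=1 s3=1 s4=1 s1=0 clk=0
t3.Δ2 s2=1 s0=1 s3=0 s4=1 s1=0 clk=0
t4.Δ0 s2=1 s0=1 s3=0 s4=1 s1=0 clk=0
t4.Δ1 s2=1 s0=1 s3=0 s4=1 s1=0 clk=1
t4.Δ2 s2=0 s0=1 s3=0 s4=0 s1=0 clk=1
t5.Δ0 s2=0 s0=1 s3=0 s4=0 s1=0 clk=1
t5.Δ1 s2=0 s0=1 s3=0 s4=0 s1=1 clk=0
t5.Δ2 s2=0 s0=1 s3=1 s4=0 s1=1 clk=0
t6.Δ0 s2=0 s0=1 s3=1 s4=0 s1=1 clk=0
t6.Δ1 s2=0 s0=1 s3=1 s4=0 s1=1 clk=1
t6.Δ2 s2=1 s0=1 s3=1 s4=1 s1=1 clk=1
t7.Δ0 s2=1 s0=1 s3=1 s4=1 s1=1 clk=1
t7.Δ1 s2=1 s0=1 s3=1 s4=1 s1=0 clk=0
t7.Δ2 s2=1 s0=1 s3=0 s4=1 s1=0 clk=0
t8.Δ0 s2=1 s0=1 s3=0 s4=1 s1=0 clk=0
t8.Δ1 s2=1 s0=1 s3=0 s4=1 s1=0 clk=1
t8.Δ2 s2=0 s0=1 s3=0 s4=0 s1=0 clk=1
t9.Δ0 s2=0 s0=1 s3=0 s4=0 s1=0 clk=1
t9.Δ1 s2=0 s0=1 s3=0 s4=0 s1=1 clk=0
t9.Δ2 s2=0 s0=1 s3=1 s4=0 s1=1 clk=0
t10.Δ0 s2=0 s0=1 s3=1 s4=0 s1=1 clk=0
t10.Δ1 s2=0 s0=1 s3=1 s4=0 s1=1 clk=1
t10.Δ2 s2=1 s0=1 s3=1 s4=1 s1=1 clk=1
t11.Δ0 s2=1 s0=1 s3=1 s4=1 s1=1 clk=1
t11.Δ1 s2=1 s0=1 s3=1 s4=1 s1=0 clk=0
t11.Δ2 s2=1 s0=1 s3=0 s4=1 s1=0 clk=0
t12.Δ0 s2=1 s0=1 s3=0 s4=1 s1=0 clk=0
t12.Δ1 s2=1 s0=1 s3=0 s4=1 s1=0 clk=1
t12.Δ2 s2=0 s0=1 s3=0 s4=0 s1=0 clk=1
t13.Δ0 s2=0 s0=1 s3=0 s4=0 s1=0 clk=1
t13.Δ1 s2=0 s0=1 s3=0 s4=0 s1=1 clk=0
t13.Δ2 s2=0 s0=1 s3=1 s4=0 s1=1 clk=0
t14.Δ0 s2=0 s0=1 s3=1 s4=0 s1=1 clk=0
t14.Δ1 s2=0 s0=1 s3=1 s4=0 s1=1 clk=1
t14.Δ2 s2=1 s0=1 s3=1 s4=1 s1=1 clk=1
t15.Δ0 s2=1 s0=1 s3=1 s4=1 s1=1 clk=1
t15.Δ1 s2=1 s0=1 s3=1 s4=1 s1=0 clk=0
t15.Δ2 s2=1 s0=1 s3=0 s4=1 s1=0 clk=0
t16.Δ0 s2=1 s0=1 s3=0 s4=1 s1=0 clk=0
t16.Δ1 s2=1 s0=1 s3=0 s4=1 s1=0 clk=1
t16.Δ2 s2=0 s0=1 s3=0 s4=0 s1=0 clk=1
t17.Δ0 s2=0 s0=1 s3=0 s4=0 s1=0 clk=1
t17.Δ1 s2=0 s0=1 s3=0 s4=0 s1=1 clk=0
t17.Δ2 s2=0 s0=1 s3=1 s4=0 s1=1 clk=0
t18.Δ0 s2=0 s0=1 s3=1 s4=0 s1=1 clk=0
t18.Δ1 s2=0 s0=1 s3=1 s4=0 s1=1 clk=1
t18.Δ2 s2=1 s0=1 s3=1 s4=1 s1=1 clk=1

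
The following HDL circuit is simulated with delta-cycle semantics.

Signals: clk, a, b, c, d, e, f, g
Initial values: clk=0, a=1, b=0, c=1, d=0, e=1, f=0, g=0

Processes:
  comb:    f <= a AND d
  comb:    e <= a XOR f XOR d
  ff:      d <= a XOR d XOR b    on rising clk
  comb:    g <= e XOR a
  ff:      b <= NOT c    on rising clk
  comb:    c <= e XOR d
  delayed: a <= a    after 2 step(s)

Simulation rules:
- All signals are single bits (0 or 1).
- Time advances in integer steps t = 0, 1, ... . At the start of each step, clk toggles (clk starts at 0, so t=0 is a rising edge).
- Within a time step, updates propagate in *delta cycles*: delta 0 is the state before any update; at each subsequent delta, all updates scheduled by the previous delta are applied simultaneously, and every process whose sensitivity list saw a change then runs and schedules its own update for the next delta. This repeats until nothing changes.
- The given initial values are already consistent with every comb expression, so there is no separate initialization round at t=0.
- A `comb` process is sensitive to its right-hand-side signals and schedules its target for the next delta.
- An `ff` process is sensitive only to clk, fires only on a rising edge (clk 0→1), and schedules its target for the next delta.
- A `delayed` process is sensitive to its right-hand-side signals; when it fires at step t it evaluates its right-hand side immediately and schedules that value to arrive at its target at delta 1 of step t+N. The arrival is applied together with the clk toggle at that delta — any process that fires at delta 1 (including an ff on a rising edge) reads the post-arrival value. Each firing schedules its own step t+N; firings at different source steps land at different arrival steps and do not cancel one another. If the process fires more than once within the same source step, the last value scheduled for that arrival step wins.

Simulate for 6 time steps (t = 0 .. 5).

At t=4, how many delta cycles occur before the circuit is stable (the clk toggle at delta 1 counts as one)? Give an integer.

2

t0.Δ0 e=1 g=0 d=0 c=1 clk=0 a=1 f=0 b=0
t0.Δ1 e=1 g=0 d=0 c=1 clk=1 a=1 f=0 b=0
t0.Δ2 e=1 g=0 d=1 c=1 clk=1 a=1 f=0 b=0
t0.Δ3 e=0 g=0 d=1 c=0 clk=1 a=1 f=1 b=0
t0.Δ4 e=1 g=1 d=1 c=1 clk=1 a=1 f=1 b=0
t0.Δ5 e=1 g=0 d=1 c=0 clk=1 a=1 f=1 b=0
t1.Δ0 e=1 g=0 d=1 c=0 clk=1 a=1 f=1 b=0
t1.Δ1 e=1 g=0 d=1 c=0 clk=0 a=1 f=1 b=0
t2.Δ0 e=1 g=0 d=1 c=0 clk=0 a=1 f=1 b=0
t2.Δ1 e=1 g=0 d=1 c=0 clk=1 a=1 f=1 b=0
t2.Δ2 e=1 g=0 d=0 c=0 clk=1 a=1 f=1 b=1
t2.Δ3 e=0 g=0 d=0 c=1 clk=1 a=1 f=0 b=1
t2.Δ4 e=1 g=1 d=0 c=0 clk=1 a=1 f=0 b=1
t2.Δ5 e=1 g=0 d=0 c=1 clk=1 a=1 f=0 b=1
t3.Δ0 e=1 g=0 d=0 c=1 clk=1 a=1 f=0 b=1
t3.Δ1 e=1 g=0 d=0 c=1 clk=0 a=1 f=0 b=1
t4.Δ0 e=1 g=0 d=0 c=1 clk=0 a=1 f=0 b=1
t4.Δ1 e=1 g=0 d=0 c=1 clk=1 a=1 f=0 b=1
t4.Δ2 e=1 g=0 d=0 c=1 clk=1 a=1 f=0 b=0
t5.Δ0 e=1 g=0 d=0 c=1 clk=1 a=1 f=0 b=0
t5.Δ1 e=1 g=0 d=0 c=1 clk=0 a=1 f=0 b=0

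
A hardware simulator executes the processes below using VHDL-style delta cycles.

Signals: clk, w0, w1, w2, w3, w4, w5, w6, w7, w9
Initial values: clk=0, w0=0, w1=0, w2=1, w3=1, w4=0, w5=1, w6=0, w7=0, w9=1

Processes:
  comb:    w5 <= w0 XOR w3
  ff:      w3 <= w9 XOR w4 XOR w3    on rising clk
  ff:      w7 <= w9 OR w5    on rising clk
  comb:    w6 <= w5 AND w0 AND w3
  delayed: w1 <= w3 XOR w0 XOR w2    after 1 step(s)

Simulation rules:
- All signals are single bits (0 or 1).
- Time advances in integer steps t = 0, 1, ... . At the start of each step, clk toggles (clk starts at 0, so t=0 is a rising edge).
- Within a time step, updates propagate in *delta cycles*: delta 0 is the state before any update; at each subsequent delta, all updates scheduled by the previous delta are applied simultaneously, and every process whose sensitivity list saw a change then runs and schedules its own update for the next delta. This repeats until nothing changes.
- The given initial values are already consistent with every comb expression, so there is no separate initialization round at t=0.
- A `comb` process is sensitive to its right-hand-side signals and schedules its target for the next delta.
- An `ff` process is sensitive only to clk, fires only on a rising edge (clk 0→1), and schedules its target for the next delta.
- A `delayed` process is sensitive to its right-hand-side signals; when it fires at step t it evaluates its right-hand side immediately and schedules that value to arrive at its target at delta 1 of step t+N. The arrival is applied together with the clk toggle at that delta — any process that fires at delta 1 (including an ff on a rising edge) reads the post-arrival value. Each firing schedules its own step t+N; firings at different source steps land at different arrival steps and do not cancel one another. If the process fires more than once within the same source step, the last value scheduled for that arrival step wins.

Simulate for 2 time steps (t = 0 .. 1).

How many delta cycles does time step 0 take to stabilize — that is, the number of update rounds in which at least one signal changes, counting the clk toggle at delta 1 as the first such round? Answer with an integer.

3

t=0 Δ0: clk=0 w5=1 w1=0 w3=1 w2=1 w0=0 w4=0 w6=0 w7=0 w9=1
  Δ1: clk:0→1
  Δ2: w3:1→0, w7:0→1
  Δ3: w5:1→0
  (3Δ to stable)
t=1 Δ0: clk=1 w5=0 w1=0 w3=0 w2=1 w0=0 w4=0 w6=0 w7=1 w9=1
  Δ1: clk:1→0, w1:0→1
  (1Δ to stable)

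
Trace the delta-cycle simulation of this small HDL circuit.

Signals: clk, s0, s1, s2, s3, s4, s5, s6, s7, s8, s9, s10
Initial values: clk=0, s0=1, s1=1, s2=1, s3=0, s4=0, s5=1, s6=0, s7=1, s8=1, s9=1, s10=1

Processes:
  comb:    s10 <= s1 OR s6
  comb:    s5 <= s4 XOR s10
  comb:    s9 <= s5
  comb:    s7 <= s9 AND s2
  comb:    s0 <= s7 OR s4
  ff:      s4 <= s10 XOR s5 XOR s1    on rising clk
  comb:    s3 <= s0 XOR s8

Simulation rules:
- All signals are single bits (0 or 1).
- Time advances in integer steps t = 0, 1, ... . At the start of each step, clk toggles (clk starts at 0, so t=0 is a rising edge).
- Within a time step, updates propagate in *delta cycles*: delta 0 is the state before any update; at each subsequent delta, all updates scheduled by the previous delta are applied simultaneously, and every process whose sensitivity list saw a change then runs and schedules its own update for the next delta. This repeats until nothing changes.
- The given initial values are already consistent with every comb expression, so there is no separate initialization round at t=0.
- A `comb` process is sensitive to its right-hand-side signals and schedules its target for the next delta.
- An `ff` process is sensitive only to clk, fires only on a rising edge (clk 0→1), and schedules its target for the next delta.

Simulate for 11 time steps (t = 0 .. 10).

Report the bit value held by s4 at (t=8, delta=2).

[bits: s3,s9,s6,s2,s10,s8,s7,clk,s4,s5,s0,s1]
t=0: Δ0=010111100111 Δ1=010111110111 Δ2=010111111111 Δ3=010111111011 Δ4=000111111011 Δ5=000111011011 | 5Δ
t=1: Δ0=000111011011 Δ1=000111001011 | 1Δ
t=2: Δ0=000111001011 Δ1=000111011011 Δ2=000111010011 Δ3=000111010101 Δ4=110111010101 Δ5=110111110101 Δ6=110111110111 Δ7=010111110111 | 7Δ
t=3: Δ0=010111110111 Δ1=010111100111 | 1Δ
t=4: Δ0=010111100111 Δ1=010111110111 Δ2=010111111111 Δ3=010111111011 Δ4=000111111011 Δ5=000111011011 | 5Δ
t=5: Δ0=000111011011 Δ1=000111001011 | 1Δ
t=6: Δ0=000111001011 Δ1=000111011011 Δ2=000111010011 Δ3=000111010101 Δ4=110111010101 Δ5=110111110101 Δ6=110111110111 Δ7=010111110111 | 7Δ
t=7: Δ0=010111110111 Δ1=010111100111 | 1Δ
t=8: Δ0=010111100111 Δ1=010111110111 Δ2=010111111111 Δ3=010111111011 Δ4=000111111011 Δ5=000111011011 | 5Δ
t=9: Δ0=000111011011 Δ1=000111001011 | 1Δ
t=10: Δ0=000111001011 Δ1=000111011011 Δ2=000111010011 Δ3=000111010101 Δ4=110111010101 Δ5=110111110101 Δ6=110111110111 Δ7=010111110111 | 7Δ

1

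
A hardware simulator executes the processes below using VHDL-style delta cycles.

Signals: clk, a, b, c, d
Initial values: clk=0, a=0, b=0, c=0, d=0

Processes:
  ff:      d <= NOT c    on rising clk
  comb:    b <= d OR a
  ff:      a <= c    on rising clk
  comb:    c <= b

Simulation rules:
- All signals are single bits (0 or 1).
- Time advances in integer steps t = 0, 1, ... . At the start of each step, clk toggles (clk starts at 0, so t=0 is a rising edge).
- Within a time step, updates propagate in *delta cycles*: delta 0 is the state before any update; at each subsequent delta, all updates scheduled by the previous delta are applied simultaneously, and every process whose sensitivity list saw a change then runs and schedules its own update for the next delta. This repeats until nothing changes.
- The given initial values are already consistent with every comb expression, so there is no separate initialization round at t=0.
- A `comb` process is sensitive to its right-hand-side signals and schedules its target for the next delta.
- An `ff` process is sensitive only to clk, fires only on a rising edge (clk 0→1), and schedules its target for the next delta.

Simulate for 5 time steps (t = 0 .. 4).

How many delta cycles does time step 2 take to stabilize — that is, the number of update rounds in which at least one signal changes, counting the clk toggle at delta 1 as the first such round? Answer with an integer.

t=0 Δ0: clk=0 b=0 d=0 c=0 a=0
  Δ1: clk:0→1
  Δ2: d:0→1
  Δ3: b:0→1
  Δ4: c:0→1
  (4Δ to stable)
t=1 Δ0: clk=1 b=1 d=1 c=1 a=0
  Δ1: clk:1→0
  (1Δ to stable)
t=2 Δ0: clk=0 b=1 d=1 c=1 a=0
  Δ1: clk:0→1
  Δ2: d:1→0, a:0→1
  (2Δ to stable)
t=3 Δ0: clk=1 b=1 d=0 c=1 a=1
  Δ1: clk:1→0
  (1Δ to stable)
t=4 Δ0: clk=0 b=1 d=0 c=1 a=1
  Δ1: clk:0→1
  (1Δ to stable)

2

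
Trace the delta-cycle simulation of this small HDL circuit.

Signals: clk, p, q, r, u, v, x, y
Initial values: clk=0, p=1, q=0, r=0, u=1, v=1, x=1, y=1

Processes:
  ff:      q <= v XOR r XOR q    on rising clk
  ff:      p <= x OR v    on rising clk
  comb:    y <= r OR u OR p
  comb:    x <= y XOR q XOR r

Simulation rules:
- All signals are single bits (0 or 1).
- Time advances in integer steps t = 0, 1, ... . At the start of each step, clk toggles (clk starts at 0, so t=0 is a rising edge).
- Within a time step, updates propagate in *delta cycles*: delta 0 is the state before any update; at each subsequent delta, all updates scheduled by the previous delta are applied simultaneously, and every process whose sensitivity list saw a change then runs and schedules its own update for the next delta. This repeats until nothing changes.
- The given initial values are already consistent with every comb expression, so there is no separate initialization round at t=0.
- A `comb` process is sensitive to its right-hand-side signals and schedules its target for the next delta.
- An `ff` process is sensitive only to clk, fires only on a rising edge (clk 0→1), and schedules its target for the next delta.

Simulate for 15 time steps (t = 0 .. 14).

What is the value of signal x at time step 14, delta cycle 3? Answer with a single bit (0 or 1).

[bits: y,x,v,r,p,u,q,clk]
t=0: Δ0=11101100 Δ1=11101101 Δ2=11101111 Δ3=10101111 | 3Δ
t=1: Δ0=10101111 Δ1=10101110 | 1Δ
t=2: Δ0=10101110 Δ1=10101111 Δ2=10101101 Δ3=11101101 | 3Δ
t=3: Δ0=11101101 Δ1=11101100 | 1Δ
t=4: Δ0=11101100 Δ1=11101101 Δ2=11101111 Δ3=10101111 | 3Δ
t=5: Δ0=10101111 Δ1=10101110 | 1Δ
t=6: Δ0=10101110 Δ1=10101111 Δ2=10101101 Δ3=11101101 | 3Δ
t=7: Δ0=11101101 Δ1=11101100 | 1Δ
t=8: Δ0=11101100 Δ1=11101101 Δ2=11101111 Δ3=10101111 | 3Δ
t=9: Δ0=10101111 Δ1=10101110 | 1Δ
t=10: Δ0=10101110 Δ1=10101111 Δ2=10101101 Δ3=11101101 | 3Δ
t=11: Δ0=11101101 Δ1=11101100 | 1Δ
t=12: Δ0=11101100 Δ1=11101101 Δ2=11101111 Δ3=10101111 | 3Δ
t=13: Δ0=10101111 Δ1=10101110 | 1Δ
t=14: Δ0=10101110 Δ1=10101111 Δ2=10101101 Δ3=11101101 | 3Δ

1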